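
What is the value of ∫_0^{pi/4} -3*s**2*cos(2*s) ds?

3/4 - 3*pi**2/32

Integrate by parts twice (u = s^2, dv = -3*cos(2*s) ds).
An antiderivative is F(s) = -3*s**2*sin(2*s)/2 - 3*s*cos(2*s)/2 + 3*sin(2*s)/4.
Then F(pi/4) - F(0) = (3/4 - 3*pi**2/32) - (0) = 3/4 - 3*pi**2/32.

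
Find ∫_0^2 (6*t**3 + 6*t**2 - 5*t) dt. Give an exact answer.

By the power rule, an antiderivative is F(t) = 3*t**4/2 + 2*t**3 - 5*t**2/2.
Then F(2) - F(0) = (30) - (0) = 30.

30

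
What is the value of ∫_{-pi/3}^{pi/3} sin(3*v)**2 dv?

pi/3

Use the identity sin^2(3*v) = (1 - cos(6*v))/2.
An antiderivative is F(v) = v/2 - sin(6*v)/12.
Then F(pi/3) - F(-pi/3) = (pi/6) - (-pi/6) = pi/3.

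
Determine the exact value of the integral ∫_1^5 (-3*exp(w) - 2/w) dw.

-3*exp(5) - log(25) + 3*exp(1)

An antiderivative is F(w) = -3*exp(w) - 2*log(w).
Then F(5) - F(1) = (-3*exp(5) - log(25)) - (-3*exp(1)) = -3*exp(5) - log(25) + 3*exp(1).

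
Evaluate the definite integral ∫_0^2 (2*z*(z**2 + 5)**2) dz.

604/3

Let u = z**2 + 5, so du = 2*z dz. When z = 0, u = 5; when z = 2, u = 9.
The integral becomes ∫ u**2 du from 5 to 9, with antiderivative u**3/3.
Back in z: F(z) = (z**2 + 5)**3/3.
Then F(2) - F(0) = (243) - (125/3) = 604/3.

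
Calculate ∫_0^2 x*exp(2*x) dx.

1/4 + 3*exp(4)/4

Integrate by parts once (u = x, dv = exp(2*x) dx).
An antiderivative is F(x) = (2*x - 1)*exp(2*x)/4.
Then F(2) - F(0) = (3*exp(4)/4) - (-1/4) = 1/4 + 3*exp(4)/4.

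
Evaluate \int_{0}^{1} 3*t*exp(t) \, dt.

3

Integrate by parts once (u = t, dv = 3*exp(t) dt).
An antiderivative is F(t) = (3*t - 3)*exp(t).
Then F(1) - F(0) = (0) - (-3) = 3.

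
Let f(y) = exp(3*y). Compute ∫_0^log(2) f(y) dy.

7/3

Let u = exp(y), so du = exp(y) dy. When y = 0, u = 1; when y = log(2), u = 2.
The integral becomes ∫ u**2 du from 1 to 2, with antiderivative u**3/3.
Back in y: F(y) = exp(3*y)/3.
Then F(log(2)) - F(0) = (8/3) - (1/3) = 7/3.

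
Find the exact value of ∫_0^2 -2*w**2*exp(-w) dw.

-4 + 20*exp(-2)

Integrate by parts twice (u = w^2, dv = -2*exp(-w) dw).
An antiderivative is F(w) = (2*w**2 + 4*w + 4)*exp(-w).
Then F(2) - F(0) = (20*exp(-2)) - (4) = -4 + 20*exp(-2).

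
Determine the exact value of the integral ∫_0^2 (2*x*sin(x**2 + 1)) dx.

Let u = x**2 + 1, so du = 2*x dx. When x = 0, u = 1; when x = 2, u = 5.
The integral becomes ∫ sin(u) du from 1 to 5, with antiderivative -cos(u).
Back in x: F(x) = -cos(x**2 + 1).
Then F(2) - F(0) = (-cos(5)) - (-cos(1)) = -cos(5) + cos(1).

-cos(5) + cos(1)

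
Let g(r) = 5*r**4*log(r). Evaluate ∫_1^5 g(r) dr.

Integrate by parts once (u = ln r, dv = 5*r**4 dr).
An antiderivative is F(r) = r**5*(5*log(r) - 1)/5.
Then F(5) - F(1) = (-625 + 3125*log(5)) - (-1/5) = -3124/5 + 3125*log(5).

-3124/5 + 3125*log(5)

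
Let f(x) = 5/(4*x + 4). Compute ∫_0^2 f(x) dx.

An antiderivative is F(x) = 5*log(4*x + 4)/4.
Then F(2) - F(0) = (5*log(12)/4) - (5*log(2)/2) = 5*log(3)/4.

5*log(3)/4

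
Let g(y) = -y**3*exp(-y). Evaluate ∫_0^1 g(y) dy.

Integrate by parts 3 times (u = y^3, dv = -exp(-y) dy).
An antiderivative is F(y) = (y**3 + 3*y**2 + 6*y + 6)*exp(-y).
Then F(1) - F(0) = (16*exp(-1)) - (6) = -6 + 16*exp(-1).

-6 + 16*exp(-1)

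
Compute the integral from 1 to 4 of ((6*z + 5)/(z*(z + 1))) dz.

Factor the denominator: z**2 + z = (z + 1)z.
Partial fractions: (6*z + 5)/(z*(z + 1)) = 1/(z + 1) + 5/z.
An antiderivative is F(z) = 5*log(z) + log(z + 1).
Then F(4) - F(1) = (log(5) + 10*log(2)) - (log(2)) = log(5) + 9*log(2).

log(5) + 9*log(2)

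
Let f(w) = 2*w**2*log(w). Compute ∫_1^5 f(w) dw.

Integrate by parts once (u = ln w, dv = 2*w**2 dw).
An antiderivative is F(w) = 2*w**3*(3*log(w) - 1)/9.
Then F(5) - F(1) = (-250/9 + 250*log(5)/3) - (-2/9) = -248/9 + 250*log(5)/3.

-248/9 + 250*log(5)/3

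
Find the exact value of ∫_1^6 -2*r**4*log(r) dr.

Integrate by parts once (u = ln r, dv = -2*r**4 dr).
An antiderivative is F(r) = -2*r**5*(5*log(r) - 1)/25.
Then F(6) - F(1) = (15552/25 - 15552*log(6)/5) - (2/25) = 622 - 15552*log(6)/5.

622 - 15552*log(6)/5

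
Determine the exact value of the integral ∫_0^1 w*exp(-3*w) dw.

Integrate by parts once (u = w, dv = exp(-3*w) dw).
An antiderivative is F(w) = (-3*w - 1)*exp(-3*w)/9.
Then F(1) - F(0) = (-4*exp(-3)/9) - (-1/9) = (-4 + exp(3))*exp(-3)/9.

(-4 + exp(3))*exp(-3)/9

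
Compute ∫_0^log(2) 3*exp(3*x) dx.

7

Let u = exp(x), so du = exp(x) dx. When x = 0, u = 1; when x = log(2), u = 2.
The integral becomes 3·∫ u**2 du from 1 to 2, with antiderivative u**3.
Back in x: F(x) = exp(3*x).
Then F(log(2)) - F(0) = (8) - (1) = 7.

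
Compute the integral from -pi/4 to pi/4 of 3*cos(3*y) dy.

An antiderivative is F(y) = sin(3*y).
Then F(pi/4) - F(-pi/4) = (sqrt(2)/2) - (-sqrt(2)/2) = sqrt(2).

sqrt(2)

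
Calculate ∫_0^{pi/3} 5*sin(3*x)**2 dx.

Use the identity sin^2(3*x) = (1 - cos(6*x))/2.
An antiderivative is F(x) = 5*x/2 - 5*sin(6*x)/12.
Then F(pi/3) - F(0) = (5*pi/6) - (0) = 5*pi/6.

5*pi/6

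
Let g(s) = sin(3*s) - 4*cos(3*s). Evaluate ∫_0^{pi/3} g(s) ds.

2/3

An antiderivative is F(s) = -4*sin(3*s)/3 - cos(3*s)/3.
Then F(pi/3) - F(0) = (1/3) - (-1/3) = 2/3.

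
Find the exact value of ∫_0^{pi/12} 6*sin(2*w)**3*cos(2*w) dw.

3/64

Let u = sin(2*w), so du = 2*cos(2*w) dw. When w = 0, u = 0; when w = pi/12, u = 1/2.
The integral becomes 3·∫ u**3 du from 0 to 1/2, with antiderivative 3*u**4/4.
Back in w: F(w) = 3*sin(2*w)**4/4.
Then F(pi/12) - F(0) = (3/64) - (0) = 3/64.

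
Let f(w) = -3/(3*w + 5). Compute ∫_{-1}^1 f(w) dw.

An antiderivative is F(w) = -log(3*w + 5).
Then F(1) - F(-1) = (-log(8)) - (-log(2)) = -log(4).

-log(4)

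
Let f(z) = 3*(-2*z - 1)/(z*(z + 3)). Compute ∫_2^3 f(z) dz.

Factor the denominator: z**2 + 3*z = (z + 3)z.
Partial fractions: 3*(-2*z - 1)/(z*(z + 3)) = -5/(z + 3) - 1/z.
An antiderivative is F(z) = -log(z) - 5*log(z + 3).
Then F(3) - F(2) = (-6*log(3) - 5*log(2)) - (-5*log(5) - log(2)) = -6*log(3) - 4*log(2) + 5*log(5).

-6*log(3) - 4*log(2) + 5*log(5)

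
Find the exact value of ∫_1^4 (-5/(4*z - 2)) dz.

An antiderivative is F(z) = -5*log(4*z - 2)/4.
Then F(4) - F(1) = (-5*log(14)/4) - (-5*log(2)/4) = -5*log(7)/4.

-5*log(7)/4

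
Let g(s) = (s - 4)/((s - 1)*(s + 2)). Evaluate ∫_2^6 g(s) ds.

Factor the denominator: s**2 + s - 2 = (s + 2)(s - 1).
Partial fractions: (s - 4)/((s - 1)*(s + 2)) = 2/(s + 2) - 1/(s - 1).
An antiderivative is F(s) = -log(s - 1) + 2*log(s + 2).
Then F(6) - F(2) = (log(64/5)) - (log(16)) = log(4/5).

log(4/5)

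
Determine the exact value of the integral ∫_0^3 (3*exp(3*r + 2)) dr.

Let u = 3*r + 2, so du = 3 dr. When r = 0, u = 2; when r = 3, u = 11.
The integral becomes ∫ exp(u) du from 2 to 11, with antiderivative exp(u).
Back in r: F(r) = exp(3*r + 2).
Then F(3) - F(0) = (exp(11)) - (exp(2)) = -exp(2) + exp(11).

-exp(2) + exp(11)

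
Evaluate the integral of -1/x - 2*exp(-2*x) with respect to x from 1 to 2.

An antiderivative is F(x) = -log(x) + exp(-2*x).
Then F(2) - F(1) = (-log(2) + exp(-4)) - (exp(-2)) = -log(2) - exp(-2) + exp(-4).

-log(2) - exp(-2) + exp(-4)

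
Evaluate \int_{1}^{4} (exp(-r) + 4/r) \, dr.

An antiderivative is F(r) = 4*log(r) - exp(-r).
Then F(4) - F(1) = (-exp(-4) + 8*log(2)) - (-exp(-1)) = -exp(-4) + exp(-1) + 8*log(2).

-exp(-4) + exp(-1) + 8*log(2)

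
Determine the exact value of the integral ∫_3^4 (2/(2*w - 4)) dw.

An antiderivative is F(w) = log(2*w - 4).
Then F(4) - F(3) = (log(4)) - (log(2)) = log(2).

log(2)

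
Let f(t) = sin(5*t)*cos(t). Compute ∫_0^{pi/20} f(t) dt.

Use the identity sin(5*t)cos(t) = [sin(6*t) + sin(4*t)]/2.
An antiderivative is F(t) = -cos(4*t)/8 - cos(6*t)/12.
Then F(pi/20) - F(0) = (-sqrt(5)/32 - sqrt(10 - 2*sqrt(5))/48 - 1/32) - (-5/24) = -sqrt(5)/32 - sqrt(10 - 2*sqrt(5))/48 + 17/96.

-sqrt(5)/32 - sqrt(10 - 2*sqrt(5))/48 + 17/96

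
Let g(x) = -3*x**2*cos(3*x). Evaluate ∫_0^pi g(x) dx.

Integrate by parts twice (u = x^2, dv = -3*cos(3*x) dx).
An antiderivative is F(x) = -x**2*sin(3*x) - 2*x*cos(3*x)/3 + 2*sin(3*x)/9.
Then F(pi) - F(0) = (2*pi/3) - (0) = 2*pi/3.

2*pi/3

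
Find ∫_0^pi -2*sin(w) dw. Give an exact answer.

An antiderivative is F(w) = 2*cos(w).
Then F(pi) - F(0) = (-2) - (2) = -4.

-4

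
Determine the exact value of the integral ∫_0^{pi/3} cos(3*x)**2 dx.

Use the identity cos^2(3*x) = (1 + cos(6*x))/2.
An antiderivative is F(x) = x/2 + sin(6*x)/12.
Then F(pi/3) - F(0) = (pi/6) - (0) = pi/6.

pi/6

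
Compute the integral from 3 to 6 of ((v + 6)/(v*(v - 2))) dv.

log(32)

Factor the denominator: v**2 - 2*v = v(v - 2).
Partial fractions: (v + 6)/(v*(v - 2)) = -3/v + 4/(v - 2).
An antiderivative is F(v) = -3*log(v) + 4*log(v - 2).
Then F(6) - F(3) = (log(32/27)) - (-log(27)) = log(32).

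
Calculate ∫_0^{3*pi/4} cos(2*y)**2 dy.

3*pi/8

Use the identity cos^2(2*y) = (1 + cos(4*y))/2.
An antiderivative is F(y) = y/2 + sin(4*y)/8.
Then F(3*pi/4) - F(0) = (3*pi/8) - (0) = 3*pi/8.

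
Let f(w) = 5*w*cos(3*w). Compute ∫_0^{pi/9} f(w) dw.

Integrate by parts once (u = w, dv = 5*cos(3*w) dw).
An antiderivative is F(w) = 5*w*sin(3*w)/3 + 5*cos(3*w)/9.
Then F(pi/9) - F(0) = (5/18 + 5*sqrt(3)*pi/54) - (5/9) = -5/18 + 5*sqrt(3)*pi/54.

-5/18 + 5*sqrt(3)*pi/54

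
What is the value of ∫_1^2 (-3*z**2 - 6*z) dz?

By the power rule, an antiderivative is F(z) = -z**3 - 3*z**2.
Then F(2) - F(1) = (-20) - (-4) = -16.

-16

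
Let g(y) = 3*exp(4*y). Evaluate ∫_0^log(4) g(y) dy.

Let u = exp(y), so du = exp(y) dy. When y = 0, u = 1; when y = log(4), u = 4.
The integral becomes 3·∫ u**3 du from 1 to 4, with antiderivative 3*u**4/4.
Back in y: F(y) = 3*exp(4*y)/4.
Then F(log(4)) - F(0) = (192) - (3/4) = 765/4.

765/4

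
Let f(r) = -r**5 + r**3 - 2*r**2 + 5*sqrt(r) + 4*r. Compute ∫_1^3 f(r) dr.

-106 + 10*sqrt(3)

By the power rule, an antiderivative is F(r) = -r**6/6 + r**4/4 + 10*r**(3/2)/3 - 2*r**3/3 + 2*r**2.
Then F(3) - F(1) = (-405/4 + 10*sqrt(3)) - (19/4) = -106 + 10*sqrt(3).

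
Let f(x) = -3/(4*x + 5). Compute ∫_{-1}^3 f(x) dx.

-3*log(17)/4

An antiderivative is F(x) = -3*log(4*x + 5)/4.
Then F(3) - F(-1) = (-3*log(17)/4) - (0) = -3*log(17)/4.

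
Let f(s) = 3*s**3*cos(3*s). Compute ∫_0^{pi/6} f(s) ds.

-pi/9 + pi**3/216 + 2/9

Integrate by parts 3 times (u = s^3, dv = 3*cos(3*s) ds).
An antiderivative is F(s) = s**3*sin(3*s) + s**2*cos(3*s) - 2*s*sin(3*s)/3 - 2*cos(3*s)/9.
Then F(pi/6) - F(0) = (pi*(-24 + pi**2)/216) - (-2/9) = -pi/9 + pi**3/216 + 2/9.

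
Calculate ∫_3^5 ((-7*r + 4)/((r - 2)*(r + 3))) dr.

-10*log(2) + 3*log(3)

Factor the denominator: r**2 + r - 6 = (r + 3)(r - 2).
Partial fractions: (-7*r + 4)/((r - 2)*(r + 3)) = -5/(r + 3) - 2/(r - 2).
An antiderivative is F(r) = -2*log(r - 2) - 5*log(r + 3).
Then F(5) - F(3) = (-15*log(2) - 2*log(3)) - (-5*log(3) - 5*log(2)) = -10*log(2) + 3*log(3).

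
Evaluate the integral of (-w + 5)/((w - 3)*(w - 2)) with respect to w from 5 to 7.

-3*log(5) + 2*log(2) + 3*log(3)

Factor the denominator: w**2 - 5*w + 6 = (w - 2)(w - 3).
Partial fractions: (-w + 5)/((w - 3)*(w - 2)) = -3/(w - 2) + 2/(w - 3).
An antiderivative is F(w) = 2*log(w - 3) - 3*log(w - 2).
Then F(7) - F(5) = (-3*log(5) + 4*log(2)) - (log(4/27)) = -3*log(5) + 2*log(2) + 3*log(3).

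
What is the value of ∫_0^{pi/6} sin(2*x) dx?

An antiderivative is F(x) = -cos(2*x)/2.
Then F(pi/6) - F(0) = (-1/4) - (-1/2) = 1/4.

1/4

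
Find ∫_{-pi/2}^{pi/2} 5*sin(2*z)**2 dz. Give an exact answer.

Use the identity sin^2(2*z) = (1 - cos(4*z))/2.
An antiderivative is F(z) = 5*z/2 - 5*sin(4*z)/8.
Then F(pi/2) - F(-pi/2) = (5*pi/4) - (-5*pi/4) = 5*pi/2.

5*pi/2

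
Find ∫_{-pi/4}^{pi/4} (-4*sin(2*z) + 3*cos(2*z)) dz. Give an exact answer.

An antiderivative is F(z) = 3*sin(2*z)/2 + 2*cos(2*z).
Then F(pi/4) - F(-pi/4) = (3/2) - (-3/2) = 3.

3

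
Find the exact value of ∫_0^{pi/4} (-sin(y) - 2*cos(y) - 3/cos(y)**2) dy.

-4 - sqrt(2)/2

An antiderivative is F(y) = -2*sin(y) + cos(y) - 3*tan(y).
Then F(pi/4) - F(0) = (-3 - sqrt(2)/2) - (1) = -4 - sqrt(2)/2.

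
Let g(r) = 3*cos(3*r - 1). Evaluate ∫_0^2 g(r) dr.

sin(5) + sin(1)

Let u = 3*r - 1, so du = 3 dr. When r = 0, u = -1; when r = 2, u = 5.
The integral becomes ∫ cos(u) du from -1 to 5, with antiderivative sin(u).
Back in r: F(r) = sin(3*r - 1).
Then F(2) - F(0) = (sin(5)) - (-sin(1)) = sin(5) + sin(1).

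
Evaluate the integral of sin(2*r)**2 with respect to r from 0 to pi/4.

Use the identity sin^2(2*r) = (1 - cos(4*r))/2.
An antiderivative is F(r) = r/2 - sin(4*r)/8.
Then F(pi/4) - F(0) = (pi/8) - (0) = pi/8.

pi/8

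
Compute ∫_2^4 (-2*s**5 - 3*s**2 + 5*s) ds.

By the power rule, an antiderivative is F(s) = -s**6/3 - s**3 + 5*s**2/2.
Then F(4) - F(2) = (-4168/3) - (-58/3) = -1370.

-1370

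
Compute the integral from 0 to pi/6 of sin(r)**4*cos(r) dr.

Let u = sin(r), so du = cos(r) dr. When r = 0, u = 0; when r = pi/6, u = 1/2.
The integral becomes ∫ u**4 du from 0 to 1/2, with antiderivative u**5/5.
Back in r: F(r) = sin(r)**5/5.
Then F(pi/6) - F(0) = (1/160) - (0) = 1/160.

1/160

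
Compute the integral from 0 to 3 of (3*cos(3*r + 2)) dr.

Let u = 3*r + 2, so du = 3 dr. When r = 0, u = 2; when r = 3, u = 11.
The integral becomes ∫ cos(u) du from 2 to 11, with antiderivative sin(u).
Back in r: F(r) = sin(3*r + 2).
Then F(3) - F(0) = (sin(11)) - (sin(2)) = sin(11) - sin(2).

sin(11) - sin(2)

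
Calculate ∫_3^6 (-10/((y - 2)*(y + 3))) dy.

Factor the denominator: y**2 + y - 6 = (y + 3)(y - 2).
Partial fractions: -10/((y - 2)*(y + 3)) = 2/(y + 3) - 2/(y - 2).
An antiderivative is F(y) = -2*log(y - 2) + 2*log(y + 3).
Then F(6) - F(3) = (log(81/16)) - (log(36)) = log(9/64).

log(9/64)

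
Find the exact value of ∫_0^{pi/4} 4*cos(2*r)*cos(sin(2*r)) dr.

Let u = sin(2*r), so du = 2*cos(2*r) dr. When r = 0, u = 0; when r = pi/4, u = 1.
The integral becomes 2·∫ cos(u) du from 0 to 1, with antiderivative 2*sin(u).
Back in r: F(r) = 2*sin(sin(2*r)).
Then F(pi/4) - F(0) = (2*sin(1)) - (0) = 2*sin(1).

2*sin(1)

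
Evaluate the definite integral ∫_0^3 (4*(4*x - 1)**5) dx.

295260

Let u = 4*x - 1, so du = 4 dx. When x = 0, u = -1; when x = 3, u = 11.
The integral becomes ∫ u**5 du from -1 to 11, with antiderivative u**6/6.
Back in x: F(x) = (4*x - 1)**6/6.
Then F(3) - F(0) = (1771561/6) - (1/6) = 295260.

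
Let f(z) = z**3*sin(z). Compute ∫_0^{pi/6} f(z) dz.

-3 - sqrt(3)*pi**3/432 + pi**2/24 + sqrt(3)*pi/2

Integrate by parts 3 times (u = z^3, dv = sin(z) dz).
An antiderivative is F(z) = -z**3*cos(z) + 3*z**2*sin(z) + 6*z*cos(z) - 6*sin(z).
Then F(pi/6) - F(0) = (-3 - sqrt(3)*pi**3/432 + pi**2/24 + sqrt(3)*pi/2) - (0) = -3 - sqrt(3)*pi**3/432 + pi**2/24 + sqrt(3)*pi/2.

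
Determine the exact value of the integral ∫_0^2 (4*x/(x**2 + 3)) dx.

log(49/9)

Let u = x**2 + 3, so du = 2*x dx. When x = 0, u = 3; when x = 2, u = 7.
The integral becomes 2·∫ 1/u du from 3 to 7, with antiderivative 2*log(u).
Back in x: F(x) = 2*log(x**2 + 3).
Then F(2) - F(0) = (log(49)) - (log(9)) = log(49/9).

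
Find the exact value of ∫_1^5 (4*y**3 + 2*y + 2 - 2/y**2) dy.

By the power rule, an antiderivative is F(y) = y**4 + y**2 + 2*y + 2/y.
Then F(5) - F(1) = (3302/5) - (6) = 3272/5.

3272/5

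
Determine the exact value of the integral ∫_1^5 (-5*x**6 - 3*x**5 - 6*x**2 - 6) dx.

-447208/7

By the power rule, an antiderivative is F(x) = -5*x**7/7 - x**6/2 - 2*x**3 - 6*x.
Then F(5) - F(1) = (-894545/14) - (-129/14) = -447208/7.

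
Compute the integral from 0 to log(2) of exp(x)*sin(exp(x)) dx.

-cos(2) + cos(1)

Let u = exp(x), so du = exp(x) dx. When x = 0, u = 1; when x = log(2), u = 2.
The integral becomes ∫ sin(u) du from 1 to 2, with antiderivative -cos(u).
Back in x: F(x) = -cos(exp(x)).
Then F(log(2)) - F(0) = (-cos(2)) - (-cos(1)) = -cos(2) + cos(1).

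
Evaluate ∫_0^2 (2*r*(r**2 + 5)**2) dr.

Let u = r**2 + 5, so du = 2*r dr. When r = 0, u = 5; when r = 2, u = 9.
The integral becomes ∫ u**2 du from 5 to 9, with antiderivative u**3/3.
Back in r: F(r) = (r**2 + 5)**3/3.
Then F(2) - F(0) = (243) - (125/3) = 604/3.

604/3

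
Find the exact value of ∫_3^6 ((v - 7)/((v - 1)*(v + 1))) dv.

-3*log(5) - 5*log(2) + 4*log(7)

Factor the denominator: v**2 - 1 = (v + 1)(v - 1).
Partial fractions: (v - 7)/((v - 1)*(v + 1)) = 4/(v + 1) - 3/(v - 1).
An antiderivative is F(v) = -3*log(v - 1) + 4*log(v + 1).
Then F(6) - F(3) = (-3*log(5) + 4*log(7)) - (log(32)) = -3*log(5) - 5*log(2) + 4*log(7).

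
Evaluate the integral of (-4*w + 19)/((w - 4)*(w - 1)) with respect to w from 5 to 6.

Factor the denominator: w**2 - 5*w + 4 = (w - 1)(w - 4).
Partial fractions: (-4*w + 19)/((w - 4)*(w - 1)) = -5/(w - 1) + 1/(w - 4).
An antiderivative is F(w) = log(w - 4) - 5*log(w - 1).
Then F(6) - F(5) = (-5*log(5) + log(2)) - (-10*log(2)) = -5*log(5) + 11*log(2).

-5*log(5) + 11*log(2)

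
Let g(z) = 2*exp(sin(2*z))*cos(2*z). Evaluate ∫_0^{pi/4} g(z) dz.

Let u = sin(2*z), so du = 2*cos(2*z) dz. When z = 0, u = 0; when z = pi/4, u = 1.
The integral becomes ∫ exp(u) du from 0 to 1, with antiderivative exp(u).
Back in z: F(z) = exp(sin(2*z)).
Then F(pi/4) - F(0) = (E) - (1) = -1 + E.

-1 + E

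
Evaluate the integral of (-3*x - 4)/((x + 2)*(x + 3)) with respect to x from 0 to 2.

Factor the denominator: x**2 + 5*x + 6 = (x + 3)(x + 2).
Partial fractions: (-3*x - 4)/((x + 2)*(x + 3)) = -5/(x + 3) + 2/(x + 2).
An antiderivative is F(x) = 2*log(x + 2) - 5*log(x + 3).
Then F(2) - F(0) = (-5*log(5) + 4*log(2)) - (-5*log(3) + 2*log(2)) = -5*log(5) + 2*log(2) + 5*log(3).

-5*log(5) + 2*log(2) + 5*log(3)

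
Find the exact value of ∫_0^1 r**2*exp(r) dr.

Integrate by parts twice (u = r^2, dv = exp(r) dr).
An antiderivative is F(r) = (r**2 - 2*r + 2)*exp(r).
Then F(1) - F(0) = (E) - (2) = -2 + E.

-2 + E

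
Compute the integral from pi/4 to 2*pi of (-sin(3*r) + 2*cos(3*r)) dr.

An antiderivative is F(r) = 2*sin(3*r)/3 + cos(3*r)/3.
Then F(2*pi) - F(pi/4) = (1/3) - (sqrt(2)/6) = 1/3 - sqrt(2)/6.

1/3 - sqrt(2)/6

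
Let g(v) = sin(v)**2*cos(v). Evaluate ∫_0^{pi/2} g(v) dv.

1/3

Let u = sin(v), so du = cos(v) dv. When v = 0, u = 0; when v = pi/2, u = 1.
The integral becomes ∫ u**2 du from 0 to 1, with antiderivative u**3/3.
Back in v: F(v) = sin(v)**3/3.
Then F(pi/2) - F(0) = (1/3) - (0) = 1/3.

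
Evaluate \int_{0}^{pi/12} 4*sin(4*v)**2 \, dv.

-sqrt(3)/8 + pi/6

Use the identity sin^2(4*v) = (1 - cos(8*v))/2.
An antiderivative is F(v) = 2*v - sin(8*v)/4.
Then F(pi/12) - F(0) = (-sqrt(3)/8 + pi/6) - (0) = -sqrt(3)/8 + pi/6.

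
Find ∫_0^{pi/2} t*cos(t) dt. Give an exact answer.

-1 + pi/2

Integrate by parts once (u = t, dv = cos(t) dt).
An antiderivative is F(t) = t*sin(t) + cos(t).
Then F(pi/2) - F(0) = (pi/2) - (1) = -1 + pi/2.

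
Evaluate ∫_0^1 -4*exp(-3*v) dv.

-4/3 + 4*exp(-3)/3

An antiderivative is F(v) = 4*exp(-3*v)/3.
Then F(1) - F(0) = (4*exp(-3)/3) - (4/3) = -4/3 + 4*exp(-3)/3.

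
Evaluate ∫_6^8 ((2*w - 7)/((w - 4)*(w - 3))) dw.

log(10/3)

Factor the denominator: w**2 - 7*w + 12 = (w - 3)(w - 4).
Partial fractions: (2*w - 7)/((w - 4)*(w - 3)) = 1/(w - 3) + 1/(w - 4).
An antiderivative is F(w) = log(w - 4) + log(w - 3).
Then F(8) - F(6) = (log(20)) - (log(6)) = log(10/3).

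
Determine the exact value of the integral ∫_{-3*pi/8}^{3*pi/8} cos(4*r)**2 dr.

Use the identity cos^2(4*r) = (1 + cos(8*r))/2.
An antiderivative is F(r) = r/2 + sin(8*r)/16.
Then F(3*pi/8) - F(-3*pi/8) = (3*pi/16) - (-3*pi/16) = 3*pi/8.

3*pi/8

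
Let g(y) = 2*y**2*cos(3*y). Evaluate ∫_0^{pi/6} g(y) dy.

Integrate by parts twice (u = y^2, dv = 2*cos(3*y) dy).
An antiderivative is F(y) = 2*y**2*sin(3*y)/3 + 4*y*cos(3*y)/9 - 4*sin(3*y)/27.
Then F(pi/6) - F(0) = (-4/27 + pi**2/54) - (0) = -4/27 + pi**2/54.

-4/27 + pi**2/54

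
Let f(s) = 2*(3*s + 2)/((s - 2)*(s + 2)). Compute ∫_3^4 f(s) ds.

-2*log(5) + 2*log(3) + 6*log(2)

Factor the denominator: s**2 - 4 = (s + 2)(s - 2).
Partial fractions: 2*(3*s + 2)/((s - 2)*(s + 2)) = 2/(s + 2) + 4/(s - 2).
An antiderivative is F(s) = 4*log(s - 2) + 2*log(s + 2).
Then F(4) - F(3) = (2*log(3) + 6*log(2)) - (log(25)) = -2*log(5) + 2*log(3) + 6*log(2).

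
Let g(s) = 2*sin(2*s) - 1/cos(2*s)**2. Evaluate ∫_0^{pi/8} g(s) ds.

1/2 - sqrt(2)/2

An antiderivative is F(s) = -cos(2*s) - tan(2*s)/2.
Then F(pi/8) - F(0) = (-sqrt(2)/2 - 1/2) - (-1) = 1/2 - sqrt(2)/2.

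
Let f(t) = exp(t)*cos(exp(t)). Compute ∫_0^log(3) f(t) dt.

-sin(1) + sin(3)

Let u = exp(t), so du = exp(t) dt. When t = 0, u = 1; when t = log(3), u = 3.
The integral becomes ∫ cos(u) du from 1 to 3, with antiderivative sin(u).
Back in t: F(t) = sin(exp(t)).
Then F(log(3)) - F(0) = (sin(3)) - (sin(1)) = -sin(1) + sin(3).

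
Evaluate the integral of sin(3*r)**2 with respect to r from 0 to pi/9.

Use the identity sin^2(3*r) = (1 - cos(6*r))/2.
An antiderivative is F(r) = r/2 - sin(6*r)/12.
Then F(pi/9) - F(0) = (-sqrt(3)/24 + pi/18) - (0) = -sqrt(3)/24 + pi/18.

-sqrt(3)/24 + pi/18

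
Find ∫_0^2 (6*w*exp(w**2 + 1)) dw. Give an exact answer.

Let u = w**2 + 1, so du = 2*w dw. When w = 0, u = 1; when w = 2, u = 5.
The integral becomes 3·∫ exp(u) du from 1 to 5, with antiderivative 3*exp(u).
Back in w: F(w) = 3*exp(w**2 + 1).
Then F(2) - F(0) = (3*exp(5)) - (3*exp(1)) = -3*exp(1)*(1 - exp(4)).

-3*exp(1)*(1 - exp(4))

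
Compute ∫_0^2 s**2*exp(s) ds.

Integrate by parts twice (u = s^2, dv = exp(s) ds).
An antiderivative is F(s) = (s**2 - 2*s + 2)*exp(s).
Then F(2) - F(0) = (2*exp(2)) - (2) = -2 + 2*exp(2).

-2 + 2*exp(2)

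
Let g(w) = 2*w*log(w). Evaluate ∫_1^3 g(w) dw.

-4 + 9*log(3)

Integrate by parts once (u = ln w, dv = 2*w dw).
An antiderivative is F(w) = w**2*(2*log(w) - 1)/2.
Then F(3) - F(1) = (-9/2 + 9*log(3)) - (-1/2) = -4 + 9*log(3).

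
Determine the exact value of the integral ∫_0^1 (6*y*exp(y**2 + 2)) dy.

-3*(1 - exp(1))*exp(2)

Let u = y**2 + 2, so du = 2*y dy. When y = 0, u = 2; when y = 1, u = 3.
The integral becomes 3·∫ exp(u) du from 2 to 3, with antiderivative 3*exp(u).
Back in y: F(y) = 3*exp(y**2 + 2).
Then F(1) - F(0) = (3*exp(3)) - (3*exp(2)) = -3*(1 - exp(1))*exp(2).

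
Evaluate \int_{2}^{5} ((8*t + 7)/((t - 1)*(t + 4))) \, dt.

log(2) + 5*log(3)

Factor the denominator: t**2 + 3*t - 4 = (t + 4)(t - 1).
Partial fractions: (8*t + 7)/((t - 1)*(t + 4)) = 5/(t + 4) + 3/(t - 1).
An antiderivative is F(t) = 3*log(t - 1) + 5*log(t + 4).
Then F(5) - F(2) = (6*log(2) + 10*log(3)) - (5*log(2) + 5*log(3)) = log(2) + 5*log(3).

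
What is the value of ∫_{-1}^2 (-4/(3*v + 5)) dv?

An antiderivative is F(v) = -4*log(3*v + 5)/3.
Then F(2) - F(-1) = (-4*log(11)/3) - (-4*log(2)/3) = -4*log(11)/3 + 4*log(2)/3.

-4*log(11)/3 + 4*log(2)/3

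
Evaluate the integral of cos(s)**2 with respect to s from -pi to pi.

pi

Use the identity cos^2(s) = (1 + cos(2*s))/2.
An antiderivative is F(s) = s/2 + sin(2*s)/4.
Then F(pi) - F(-pi) = (pi/2) - (-pi/2) = pi.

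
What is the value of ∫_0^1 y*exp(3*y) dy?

1/9 + 2*exp(3)/9

Integrate by parts once (u = y, dv = exp(3*y) dy).
An antiderivative is F(y) = (3*y - 1)*exp(3*y)/9.
Then F(1) - F(0) = (2*exp(3)/9) - (-1/9) = 1/9 + 2*exp(3)/9.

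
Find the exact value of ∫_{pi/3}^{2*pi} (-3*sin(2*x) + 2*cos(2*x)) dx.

An antiderivative is F(x) = sin(2*x) + 3*cos(2*x)/2.
Then F(2*pi) - F(pi/3) = (3/2) - (-3/4 + sqrt(3)/2) = 9/4 - sqrt(3)/2.

9/4 - sqrt(3)/2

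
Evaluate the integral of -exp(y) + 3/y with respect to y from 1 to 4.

-exp(4) + exp(1) + log(64)

An antiderivative is F(y) = -exp(y) + 3*log(y).
Then F(4) - F(1) = (-exp(4) + log(64)) - (-exp(1)) = -exp(4) + exp(1) + log(64).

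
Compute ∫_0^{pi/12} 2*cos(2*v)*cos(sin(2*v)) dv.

sin(1/2)

Let u = sin(2*v), so du = 2*cos(2*v) dv. When v = 0, u = 0; when v = pi/12, u = 1/2.
The integral becomes ∫ cos(u) du from 0 to 1/2, with antiderivative sin(u).
Back in v: F(v) = sin(sin(2*v)).
Then F(pi/12) - F(0) = (sin(1/2)) - (0) = sin(1/2).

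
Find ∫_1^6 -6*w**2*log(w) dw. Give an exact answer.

Integrate by parts once (u = ln w, dv = -6*w**2 dw).
An antiderivative is F(w) = -2*w**3*(3*log(w) - 1)/3.
Then F(6) - F(1) = (-432*log(3) - 432*log(2) + 144) - (2/3) = -432*log(3) - 432*log(2) + 430/3.

-432*log(3) - 432*log(2) + 430/3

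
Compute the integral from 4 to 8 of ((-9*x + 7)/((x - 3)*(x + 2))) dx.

-9*log(5) + 5*log(3)

Factor the denominator: x**2 - x - 6 = (x + 2)(x - 3).
Partial fractions: (-9*x + 7)/((x - 3)*(x + 2)) = -5/(x + 2) - 4/(x - 3).
An antiderivative is F(x) = -4*log(x - 3) - 5*log(x + 2).
Then F(8) - F(4) = (-9*log(5) - 5*log(2)) - (-5*log(3) - 5*log(2)) = -9*log(5) + 5*log(3).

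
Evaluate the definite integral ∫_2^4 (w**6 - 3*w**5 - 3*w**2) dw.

By the power rule, an antiderivative is F(w) = w**7/7 - w**6/2 - w**3.
Then F(4) - F(2) = (1600/7) - (-152/7) = 1752/7.

1752/7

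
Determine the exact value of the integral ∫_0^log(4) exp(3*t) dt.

21

Let u = exp(t), so du = exp(t) dt. When t = 0, u = 1; when t = log(4), u = 4.
The integral becomes ∫ u**2 du from 1 to 4, with antiderivative u**3/3.
Back in t: F(t) = exp(3*t)/3.
Then F(log(4)) - F(0) = (64/3) - (1/3) = 21.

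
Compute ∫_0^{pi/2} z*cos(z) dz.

-1 + pi/2

Integrate by parts once (u = z, dv = cos(z) dz).
An antiderivative is F(z) = z*sin(z) + cos(z).
Then F(pi/2) - F(0) = (pi/2) - (1) = -1 + pi/2.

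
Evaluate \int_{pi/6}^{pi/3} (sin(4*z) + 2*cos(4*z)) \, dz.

-sqrt(3)/2

An antiderivative is F(z) = sin(4*z)/2 - cos(4*z)/4.
Then F(pi/3) - F(pi/6) = (1/8 - sqrt(3)/4) - (1/8 + sqrt(3)/4) = -sqrt(3)/2.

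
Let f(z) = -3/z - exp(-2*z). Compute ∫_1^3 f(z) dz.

(-6*exp(6)*log(3) - exp(4) + 1)*exp(-6)/2

An antiderivative is F(z) = -3*log(z) + exp(-2*z)/2.
Then F(3) - F(1) = (-3*log(3) + exp(-6)/2) - (exp(-2)/2) = (-6*exp(6)*log(3) - exp(4) + 1)*exp(-6)/2.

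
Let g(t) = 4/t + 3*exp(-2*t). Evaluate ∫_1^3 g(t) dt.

-3*exp(-6)/2 + 3*exp(-2)/2 + 4*log(3)

An antiderivative is F(t) = 4*log(t) - 3*exp(-2*t)/2.
Then F(3) - F(1) = (-3*exp(-6)/2 + 4*log(3)) - (-3*exp(-2)/2) = -3*exp(-6)/2 + 3*exp(-2)/2 + 4*log(3).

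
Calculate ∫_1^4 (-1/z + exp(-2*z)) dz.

An antiderivative is F(z) = -log(z) - exp(-2*z)/2.
Then F(4) - F(1) = (-2*log(2) - exp(-8)/2) - (-exp(-2)/2) = (-4*exp(8)*log(2) - 1 + exp(6))*exp(-8)/2.

(-4*exp(8)*log(2) - 1 + exp(6))*exp(-8)/2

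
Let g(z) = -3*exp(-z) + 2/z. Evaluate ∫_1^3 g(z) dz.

-3*exp(-1) + 3*exp(-3) + 2*log(3)

An antiderivative is F(z) = 2*log(z) + 3*exp(-z).
Then F(3) - F(1) = (3*exp(-3) + 2*log(3)) - (3*exp(-1)) = -3*exp(-1) + 3*exp(-3) + 2*log(3).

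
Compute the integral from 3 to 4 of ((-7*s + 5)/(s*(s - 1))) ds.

-8*log(2) + 3*log(3)

Factor the denominator: s**2 - s = s(s - 1).
Partial fractions: (-7*s + 5)/(s*(s - 1)) = -5/s - 2/(s - 1).
An antiderivative is F(s) = -5*log(s) - 2*log(s - 1).
Then F(4) - F(3) = (-10*log(2) - 2*log(3)) - (-5*log(3) - 2*log(2)) = -8*log(2) + 3*log(3).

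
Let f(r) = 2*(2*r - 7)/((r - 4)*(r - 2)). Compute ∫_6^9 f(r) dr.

-7*log(2) + log(5) + 3*log(7)

Factor the denominator: r**2 - 6*r + 8 = (r - 2)(r - 4).
Partial fractions: 2*(2*r - 7)/((r - 4)*(r - 2)) = 3/(r - 2) + 1/(r - 4).
An antiderivative is F(r) = log(r - 4) + 3*log(r - 2).
Then F(9) - F(6) = (log(5) + 3*log(7)) - (7*log(2)) = -7*log(2) + log(5) + 3*log(7).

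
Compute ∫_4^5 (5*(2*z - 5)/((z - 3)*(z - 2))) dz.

5*log(3)

Factor the denominator: z**2 - 5*z + 6 = (z - 2)(z - 3).
Partial fractions: 5*(2*z - 5)/((z - 3)*(z - 2)) = 5/(z - 2) + 5/(z - 3).
An antiderivative is F(z) = 5*log(z - 3) + 5*log(z - 2).
Then F(5) - F(4) = (5*log(2) + 5*log(3)) - (log(32)) = 5*log(3).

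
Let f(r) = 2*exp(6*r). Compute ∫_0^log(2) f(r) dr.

21

Let u = exp(r), so du = exp(r) dr. When r = 0, u = 1; when r = log(2), u = 2.
The integral becomes 2·∫ u**5 du from 1 to 2, with antiderivative u**6/3.
Back in r: F(r) = exp(6*r)/3.
Then F(log(2)) - F(0) = (64/3) - (1/3) = 21.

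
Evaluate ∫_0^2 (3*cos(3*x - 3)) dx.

Let u = 3*x - 3, so du = 3 dx. When x = 0, u = -3; when x = 2, u = 3.
The integral becomes ∫ cos(u) du from -3 to 3, with antiderivative sin(u).
Back in x: F(x) = sin(3*x - 3).
Then F(2) - F(0) = (sin(3)) - (-sin(3)) = 2*sin(3).

2*sin(3)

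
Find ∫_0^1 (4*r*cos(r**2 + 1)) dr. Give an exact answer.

-2*sin(1) + 2*sin(2)

Let u = r**2 + 1, so du = 2*r dr. When r = 0, u = 1; when r = 1, u = 2.
The integral becomes 2·∫ cos(u) du from 1 to 2, with antiderivative 2*sin(u).
Back in r: F(r) = 2*sin(r**2 + 1).
Then F(1) - F(0) = (2*sin(2)) - (2*sin(1)) = -2*sin(1) + 2*sin(2).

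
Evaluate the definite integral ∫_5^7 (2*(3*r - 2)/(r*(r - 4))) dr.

Factor the denominator: r**2 - 4*r = r(r - 4).
Partial fractions: 2*(3*r - 2)/(r*(r - 4)) = 1/r + 5/(r - 4).
An antiderivative is F(r) = log(r) + 5*log(r - 4).
Then F(7) - F(5) = (log(7) + 5*log(3)) - (log(5)) = -log(5) + log(7) + 5*log(3).

-log(5) + log(7) + 5*log(3)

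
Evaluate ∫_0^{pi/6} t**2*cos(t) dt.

Integrate by parts twice (u = t^2, dv = cos(t) dt).
An antiderivative is F(t) = t**2*sin(t) + 2*t*cos(t) - 2*sin(t).
Then F(pi/6) - F(0) = (-1 + pi**2/72 + sqrt(3)*pi/6) - (0) = -1 + pi**2/72 + sqrt(3)*pi/6.

-1 + pi**2/72 + sqrt(3)*pi/6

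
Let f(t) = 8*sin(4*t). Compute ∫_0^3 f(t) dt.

Let u = 4*t, so du = 4 dt. When t = 0, u = 0; when t = 3, u = 12.
The integral becomes 2·∫ sin(u) du from 0 to 12, with antiderivative -2*cos(u).
Back in t: F(t) = -2*cos(4*t).
Then F(3) - F(0) = (-2*cos(12)) - (-2) = 2 - 2*cos(12).

2 - 2*cos(12)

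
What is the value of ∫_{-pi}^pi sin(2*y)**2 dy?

Use the identity sin^2(2*y) = (1 - cos(4*y))/2.
An antiderivative is F(y) = y/2 - sin(4*y)/8.
Then F(pi) - F(-pi) = (pi/2) - (-pi/2) = pi.

pi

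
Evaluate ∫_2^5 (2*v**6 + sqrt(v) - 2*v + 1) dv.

-4*sqrt(2)/3 + 10*sqrt(5)/3 + 155868/7

By the power rule, an antiderivative is F(v) = 2*v**7/7 + 2*v**(3/2)/3 - v**2 + v.
Then F(5) - F(2) = (10*sqrt(5)/3 + 156110/7) - (4*sqrt(2)/3 + 242/7) = -4*sqrt(2)/3 + 10*sqrt(5)/3 + 155868/7.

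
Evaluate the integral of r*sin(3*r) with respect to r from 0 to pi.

Integrate by parts once (u = r, dv = sin(3*r) dr).
An antiderivative is F(r) = -r*cos(3*r)/3 + sin(3*r)/9.
Then F(pi) - F(0) = (pi/3) - (0) = pi/3.

pi/3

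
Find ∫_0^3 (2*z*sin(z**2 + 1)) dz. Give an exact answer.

Let u = z**2 + 1, so du = 2*z dz. When z = 0, u = 1; when z = 3, u = 10.
The integral becomes ∫ sin(u) du from 1 to 10, with antiderivative -cos(u).
Back in z: F(z) = -cos(z**2 + 1).
Then F(3) - F(0) = (-cos(10)) - (-cos(1)) = cos(1) - cos(10).

cos(1) - cos(10)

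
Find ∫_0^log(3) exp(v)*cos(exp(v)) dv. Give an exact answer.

Let u = exp(v), so du = exp(v) dv. When v = 0, u = 1; when v = log(3), u = 3.
The integral becomes ∫ cos(u) du from 1 to 3, with antiderivative sin(u).
Back in v: F(v) = sin(exp(v)).
Then F(log(3)) - F(0) = (sin(3)) - (sin(1)) = -sin(1) + sin(3).

-sin(1) + sin(3)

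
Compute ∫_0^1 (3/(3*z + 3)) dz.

Let u = 3*z + 3, so du = 3 dz. When z = 0, u = 3; when z = 1, u = 6.
The integral becomes ∫ 1/u du from 3 to 6, with antiderivative log(u).
Back in z: F(z) = log(3*z + 3).
Then F(1) - F(0) = (log(6)) - (log(3)) = log(2).

log(2)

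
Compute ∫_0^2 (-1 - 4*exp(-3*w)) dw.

-10/3 + 4*exp(-6)/3

An antiderivative is F(w) = -w + 4*exp(-3*w)/3.
Then F(2) - F(0) = (-2 + 4*exp(-6)/3) - (4/3) = -10/3 + 4*exp(-6)/3.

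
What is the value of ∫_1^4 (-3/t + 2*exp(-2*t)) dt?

An antiderivative is F(t) = -3*log(t) - exp(-2*t).
Then F(4) - F(1) = (-6*log(2) - exp(-8)) - (-exp(-2)) = -6*log(2) - exp(-8) + exp(-2).

-6*log(2) - exp(-8) + exp(-2)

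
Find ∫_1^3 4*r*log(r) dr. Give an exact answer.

Integrate by parts once (u = ln r, dv = 4*r dr).
An antiderivative is F(r) = r**2*(2*log(r) - 1).
Then F(3) - F(1) = (-9 + 18*log(3)) - (-1) = -8 + 18*log(3).

-8 + 18*log(3)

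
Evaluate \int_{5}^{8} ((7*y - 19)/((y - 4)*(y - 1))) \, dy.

Factor the denominator: y**2 - 5*y + 4 = (y - 1)(y - 4).
Partial fractions: (7*y - 19)/((y - 4)*(y - 1)) = 4/(y - 1) + 3/(y - 4).
An antiderivative is F(y) = 3*log(y - 4) + 4*log(y - 1).
Then F(8) - F(5) = (6*log(2) + 4*log(7)) - (8*log(2)) = -2*log(2) + 4*log(7).

-2*log(2) + 4*log(7)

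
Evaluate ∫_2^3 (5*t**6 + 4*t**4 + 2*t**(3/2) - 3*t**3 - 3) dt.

-16*sqrt(2)/5 + 36*sqrt(3)/5 + 222287/140

By the power rule, an antiderivative is F(t) = 5*t**7/7 + 4*t**(5/2)/5 + 4*t**5/5 - 3*t**4/4 - 3*t.
Then F(3) - F(2) = (36*sqrt(3)/5 + 236151/140) - (16*sqrt(2)/5 + 3466/35) = -16*sqrt(2)/5 + 36*sqrt(3)/5 + 222287/140.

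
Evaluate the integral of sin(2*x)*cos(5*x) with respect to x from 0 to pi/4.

-5*sqrt(2)/42 - 2/21

Use the identity sin(2*x)cos(5*x) = [sin(7*x) + sin(-3*x)]/2.
An antiderivative is F(x) = cos(3*x)/6 - cos(7*x)/14.
Then F(pi/4) - F(0) = (-5*sqrt(2)/42) - (2/21) = -5*sqrt(2)/42 - 2/21.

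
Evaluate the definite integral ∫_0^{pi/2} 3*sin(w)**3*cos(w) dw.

Let u = sin(w), so du = cos(w) dw. When w = 0, u = 0; when w = pi/2, u = 1.
The integral becomes 3·∫ u**3 du from 0 to 1, with antiderivative 3*u**4/4.
Back in w: F(w) = 3*sin(w)**4/4.
Then F(pi/2) - F(0) = (3/4) - (0) = 3/4.

3/4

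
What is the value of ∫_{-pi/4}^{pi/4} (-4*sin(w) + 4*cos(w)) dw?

An antiderivative is F(w) = 4*sin(w) + 4*cos(w).
Then F(pi/4) - F(-pi/4) = (4*sqrt(2)) - (0) = 4*sqrt(2).

4*sqrt(2)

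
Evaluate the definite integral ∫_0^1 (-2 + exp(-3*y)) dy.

An antiderivative is F(y) = -2*y - exp(-3*y)/3.
Then F(1) - F(0) = (-2 - exp(-3)/3) - (-1/3) = -5/3 - exp(-3)/3.

-5/3 - exp(-3)/3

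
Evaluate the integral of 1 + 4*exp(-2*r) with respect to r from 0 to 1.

An antiderivative is F(r) = r - 2*exp(-2*r).
Then F(1) - F(0) = (1 - 2*exp(-2)) - (-2) = 3 - 2*exp(-2).

3 - 2*exp(-2)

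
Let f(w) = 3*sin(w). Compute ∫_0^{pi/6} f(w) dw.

3 - 3*sqrt(3)/2

An antiderivative is F(w) = -3*cos(w).
Then F(pi/6) - F(0) = (-3*sqrt(3)/2) - (-3) = 3 - 3*sqrt(3)/2.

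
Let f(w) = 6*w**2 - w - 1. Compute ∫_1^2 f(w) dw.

23/2

By the power rule, an antiderivative is F(w) = 2*w**3 - w**2/2 - w.
Then F(2) - F(1) = (12) - (1/2) = 23/2.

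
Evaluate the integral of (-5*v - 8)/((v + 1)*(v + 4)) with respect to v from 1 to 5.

-9*log(3) + 4*log(5)

Factor the denominator: v**2 + 5*v + 4 = (v + 4)(v + 1).
Partial fractions: (-5*v - 8)/((v + 1)*(v + 4)) = -4/(v + 4) - 1/(v + 1).
An antiderivative is F(v) = -log(v + 1) - 4*log(v + 4).
Then F(5) - F(1) = (-9*log(3) - log(2)) - (-4*log(5) - log(2)) = -9*log(3) + 4*log(5).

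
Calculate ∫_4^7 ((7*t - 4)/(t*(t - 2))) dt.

-9*log(2) + 2*log(7) + 5*log(5)

Factor the denominator: t**2 - 2*t = t(t - 2).
Partial fractions: (7*t - 4)/(t*(t - 2)) = 2/t + 5/(t - 2).
An antiderivative is F(t) = 2*log(t) + 5*log(t - 2).
Then F(7) - F(4) = (2*log(7) + 5*log(5)) - (9*log(2)) = -9*log(2) + 2*log(7) + 5*log(5).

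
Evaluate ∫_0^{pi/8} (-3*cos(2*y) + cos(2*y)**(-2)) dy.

1/2 - 3*sqrt(2)/4

An antiderivative is F(y) = -3*sin(2*y)/2 + tan(2*y)/2.
Then F(pi/8) - F(0) = (1/2 - 3*sqrt(2)/4) - (0) = 1/2 - 3*sqrt(2)/4.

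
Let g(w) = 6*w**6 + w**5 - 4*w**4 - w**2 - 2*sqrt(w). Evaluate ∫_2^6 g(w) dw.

By the power rule, an antiderivative is F(w) = 6*w**7/7 + w**6/6 - 4*w**5/5 - 4*w**(3/2)/3 - w**3/3.
Then F(6) - F(2) = (8449992/35 - 8*sqrt(6)) - (3224/35 - 8*sqrt(2)/3) = -8*sqrt(6) + 8*sqrt(2)/3 + 8446768/35.

-8*sqrt(6) + 8*sqrt(2)/3 + 8446768/35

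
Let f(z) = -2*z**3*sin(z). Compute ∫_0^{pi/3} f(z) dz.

Integrate by parts 3 times (u = z^3, dv = -2*sin(z) dz).
An antiderivative is F(z) = 2*z**3*cos(z) - 6*z**2*sin(z) - 12*z*cos(z) + 12*sin(z).
Then F(pi/3) - F(0) = (-2*pi - sqrt(3)*pi**2/3 + pi**3/27 + 6*sqrt(3)) - (0) = -2*pi - sqrt(3)*pi**2/3 + pi**3/27 + 6*sqrt(3).

-2*pi - sqrt(3)*pi**2/3 + pi**3/27 + 6*sqrt(3)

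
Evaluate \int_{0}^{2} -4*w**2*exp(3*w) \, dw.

Integrate by parts twice (u = w^2, dv = -4*exp(3*w) dw).
An antiderivative is F(w) = (-36*w**2 + 24*w - 8)*exp(3*w)/27.
Then F(2) - F(0) = (-104*exp(6)/27) - (-8/27) = 8/27 - 104*exp(6)/27.

8/27 - 104*exp(6)/27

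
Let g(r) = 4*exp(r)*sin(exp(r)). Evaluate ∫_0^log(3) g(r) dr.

Let u = exp(r), so du = exp(r) dr. When r = 0, u = 1; when r = log(3), u = 3.
The integral becomes 4·∫ sin(u) du from 1 to 3, with antiderivative -4*cos(u).
Back in r: F(r) = -4*cos(exp(r)).
Then F(log(3)) - F(0) = (-4*cos(3)) - (-4*cos(1)) = 4*cos(1) - 4*cos(3).

4*cos(1) - 4*cos(3)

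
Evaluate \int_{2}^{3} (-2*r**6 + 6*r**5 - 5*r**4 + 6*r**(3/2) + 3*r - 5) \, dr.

By the power rule, an antiderivative is F(r) = -2*r**7/7 + r**6 + 12*r**(5/2)/5 - r**5 + 3*r**2/2 - 5*r.
Then F(3) - F(2) = (-1965/14 + 108*sqrt(3)/5) - (-60/7 + 48*sqrt(2)/5) = -1845/14 - 48*sqrt(2)/5 + 108*sqrt(3)/5.

-1845/14 - 48*sqrt(2)/5 + 108*sqrt(3)/5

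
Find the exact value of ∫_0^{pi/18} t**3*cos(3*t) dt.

-sqrt(3)/27 - pi/162 + pi**3/34992 + sqrt(3)*pi**2/1944 + 2/27

Integrate by parts 3 times (u = t^3, dv = cos(3*t) dt).
An antiderivative is F(t) = t**3*sin(3*t)/3 + t**2*cos(3*t)/3 - 2*t*sin(3*t)/9 - 2*cos(3*t)/27.
Then F(pi/18) - F(0) = (-sqrt(3)/27 - pi/162 + pi**3/34992 + sqrt(3)*pi**2/1944) - (-2/27) = -sqrt(3)/27 - pi/162 + pi**3/34992 + sqrt(3)*pi**2/1944 + 2/27.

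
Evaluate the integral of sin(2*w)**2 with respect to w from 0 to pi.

pi/2

Use the identity sin^2(2*w) = (1 - cos(4*w))/2.
An antiderivative is F(w) = w/2 - sin(4*w)/8.
Then F(pi) - F(0) = (pi/2) - (0) = pi/2.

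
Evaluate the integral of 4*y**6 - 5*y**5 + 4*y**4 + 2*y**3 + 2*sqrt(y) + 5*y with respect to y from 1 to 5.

By the power rule, an antiderivative is F(y) = 4*y**7/7 - 5*y**6/6 + 4*y**5/5 + y**4/2 + 4*y**(3/2)/3 + 5*y**2/2.
Then F(5) - F(1) = (20*sqrt(5)/3 + 1448875/42) - (341/70) = 20*sqrt(5)/3 + 3621676/105.

20*sqrt(5)/3 + 3621676/105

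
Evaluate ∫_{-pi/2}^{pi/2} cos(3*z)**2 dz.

pi/2

Use the identity cos^2(3*z) = (1 + cos(6*z))/2.
An antiderivative is F(z) = z/2 + sin(6*z)/12.
Then F(pi/2) - F(-pi/2) = (pi/4) - (-pi/4) = pi/2.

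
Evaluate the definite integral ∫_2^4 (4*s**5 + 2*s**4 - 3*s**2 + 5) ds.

15194/5

By the power rule, an antiderivative is F(s) = 2*s**6/3 + 2*s**5/5 - s**3 + 5*s.
Then F(4) - F(2) = (46444/15) - (862/15) = 15194/5.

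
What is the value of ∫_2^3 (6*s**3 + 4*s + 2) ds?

By the power rule, an antiderivative is F(s) = 3*s**4/2 + 2*s**2 + 2*s.
Then F(3) - F(2) = (291/2) - (36) = 219/2.

219/2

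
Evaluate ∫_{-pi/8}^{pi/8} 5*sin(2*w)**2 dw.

-5/4 + 5*pi/8

Use the identity sin^2(2*w) = (1 - cos(4*w))/2.
An antiderivative is F(w) = 5*w/2 - 5*sin(4*w)/8.
Then F(pi/8) - F(-pi/8) = (-5/8 + 5*pi/16) - (5/8 - 5*pi/16) = -5/4 + 5*pi/8.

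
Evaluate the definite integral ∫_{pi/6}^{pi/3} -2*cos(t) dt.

1 - sqrt(3)

An antiderivative is F(t) = -2*sin(t).
Then F(pi/3) - F(pi/6) = (-sqrt(3)) - (-1) = 1 - sqrt(3).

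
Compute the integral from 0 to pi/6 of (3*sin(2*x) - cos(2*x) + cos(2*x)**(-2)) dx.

An antiderivative is F(x) = -sin(2*x)/2 - 3*cos(2*x)/2 + tan(2*x)/2.
Then F(pi/6) - F(0) = (-3/4 + sqrt(3)/4) - (-3/2) = sqrt(3)/4 + 3/4.

sqrt(3)/4 + 3/4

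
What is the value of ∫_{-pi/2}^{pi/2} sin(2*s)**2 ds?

Use the identity sin^2(2*s) = (1 - cos(4*s))/2.
An antiderivative is F(s) = s/2 - sin(4*s)/8.
Then F(pi/2) - F(-pi/2) = (pi/4) - (-pi/4) = pi/2.

pi/2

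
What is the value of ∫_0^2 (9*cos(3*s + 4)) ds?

3*sin(10) - 3*sin(4)

Let u = 3*s + 4, so du = 3 ds. When s = 0, u = 4; when s = 2, u = 10.
The integral becomes 3·∫ cos(u) du from 4 to 10, with antiderivative 3*sin(u).
Back in s: F(s) = 3*sin(3*s + 4).
Then F(2) - F(0) = (3*sin(10)) - (3*sin(4)) = 3*sin(10) - 3*sin(4).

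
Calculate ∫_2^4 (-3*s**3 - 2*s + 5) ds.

By the power rule, an antiderivative is F(s) = -3*s**4/4 - s**2 + 5*s.
Then F(4) - F(2) = (-188) - (-6) = -182.

-182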